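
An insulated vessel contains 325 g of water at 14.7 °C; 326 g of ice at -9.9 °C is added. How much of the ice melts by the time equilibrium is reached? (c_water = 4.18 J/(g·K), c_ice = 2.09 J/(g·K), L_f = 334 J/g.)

m_melted ≈ 39.6 g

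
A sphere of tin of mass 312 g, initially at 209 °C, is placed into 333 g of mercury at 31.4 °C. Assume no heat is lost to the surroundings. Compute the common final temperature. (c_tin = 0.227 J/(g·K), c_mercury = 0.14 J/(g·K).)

T_f ≈ 138.5 °C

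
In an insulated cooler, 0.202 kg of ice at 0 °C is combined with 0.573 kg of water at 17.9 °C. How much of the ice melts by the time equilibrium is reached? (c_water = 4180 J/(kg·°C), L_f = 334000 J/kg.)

Heat available from the water dropping to 0 °C: 0.573·4180·17.9 = 42873 J.
Melting all 0.202 kg of ice would need 0.202·334000 = 67468 J.
42873 J < 67468 J, so only part of the ice melts and the system sits at 0 °C.
m_melted·334000 = 42873  ⇒  m_melted ≈ 0.1284 kg.

m_melted ≈ 0.128 kg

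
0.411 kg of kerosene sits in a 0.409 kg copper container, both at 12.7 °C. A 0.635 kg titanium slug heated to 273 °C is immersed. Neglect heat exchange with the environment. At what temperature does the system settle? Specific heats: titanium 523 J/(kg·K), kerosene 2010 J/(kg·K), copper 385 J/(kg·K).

T_f ≈ 78.4 °C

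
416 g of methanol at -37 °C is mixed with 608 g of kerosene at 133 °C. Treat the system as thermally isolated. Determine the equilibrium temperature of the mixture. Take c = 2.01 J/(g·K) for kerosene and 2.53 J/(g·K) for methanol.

T_f ≈ 54.3 °C

Heat lost by the kerosene equals heat gained by the methanol:
608*2.01*(133 − T) = 416*2.53*(T − (-37))
1222.1(133 − T) = 1052.5(T − (-37))
2274.6 T = 123595  ⇒  T ≈ 54.34 °C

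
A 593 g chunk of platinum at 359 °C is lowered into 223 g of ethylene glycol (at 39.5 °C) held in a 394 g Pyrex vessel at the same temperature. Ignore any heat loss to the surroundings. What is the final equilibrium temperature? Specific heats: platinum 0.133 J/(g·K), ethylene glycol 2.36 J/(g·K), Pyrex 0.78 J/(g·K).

T_f ≈ 67.1 °C

T_f is the heat-capacity-weighted average of the initial temperatures:
T_f = (78.87·359 + 526.28·39.5 + 307.32·39.5) / (78.87 + 526.28 + 307.32)
    = 61241 / 912.47 ≈ 67.12 °C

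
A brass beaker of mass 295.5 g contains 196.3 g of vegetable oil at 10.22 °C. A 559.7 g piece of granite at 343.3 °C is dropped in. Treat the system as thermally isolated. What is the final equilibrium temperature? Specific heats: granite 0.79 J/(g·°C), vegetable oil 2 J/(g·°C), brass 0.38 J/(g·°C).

T_f ≈ 165.7 °C

Setting the total heat transfer to zero:
559.7*0.79*(T − 343.3) + 196.3*2*(T − 10.22) + 295.5*0.38*(T − 10.22) = 0
442.16(T − 343.3) + 392.6(T − 10.22) + 112.29(T − 10.22) = 0
947.05 T = 156955
T = 156955/947.05 ≈ 165.73 °C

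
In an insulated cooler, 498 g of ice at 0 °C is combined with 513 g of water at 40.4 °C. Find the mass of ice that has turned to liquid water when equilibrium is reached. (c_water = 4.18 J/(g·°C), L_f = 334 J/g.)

m_melted ≈ 259 g

Heat available from the water dropping to 0 °C: 513×4.18×40.4 = 86631 J.
Fully melting the ice requires m_ice L_f = 498×334 = 166332 J.
Since 86631 < 166332 J, not all the ice melts; equilibrium is at 0 °C.
Mass melted = 86631/334 ≈ 259.4 g.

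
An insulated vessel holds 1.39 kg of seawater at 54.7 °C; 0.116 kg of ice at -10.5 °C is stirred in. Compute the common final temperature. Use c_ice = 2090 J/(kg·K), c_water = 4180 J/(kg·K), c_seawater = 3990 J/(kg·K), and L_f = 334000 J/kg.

T_f ≈ 43.5 °C

Energy conservation, ΣQ = 0:
ice -10.5→0 °C: 0.116×2090×10.5 = 2545.6
  fusion: m_ice L_f = 0.116×334000 = 38744
  warm the meltwater: 484.88 T
  seawater: 5546.1(T − 54.7)
6031 T = 303372 − 41290 = 262082
T ≈ 43.46 °C — above 0 °C, consistent with complete melting.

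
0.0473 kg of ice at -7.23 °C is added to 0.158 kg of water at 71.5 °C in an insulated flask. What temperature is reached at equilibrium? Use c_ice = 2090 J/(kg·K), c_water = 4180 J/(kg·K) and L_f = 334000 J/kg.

Net heat exchanged in the isolated system is zero:
ice -7.23→0 °C: 0.0473×2090×7.23 = 714.74
  melt ice: 0.0473×334000 = 15798
  warm the meltwater: 197.71 T
  water: 660.44(T − 71.5)
858.15 T = 47221 − 16513 = 30709
T ≈ 35.78 °C (positive, so assuming full melt was valid).

T_f ≈ 35.8 °C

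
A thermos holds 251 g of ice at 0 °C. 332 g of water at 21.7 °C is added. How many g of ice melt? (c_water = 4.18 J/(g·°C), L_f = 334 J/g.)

Water can give up m c ΔT = 332·4.18·21.7 = 30114 J before reaching 0 °C.
To melt every bit of ice: 251·334 = 83834 J.
Since 30114 < 83834 J, not all the ice melts; equilibrium is at 0 °C.
m_melted·334 = 30114  ⇒  m_melted ≈ 90.16 g.

m_melted ≈ 90.2 g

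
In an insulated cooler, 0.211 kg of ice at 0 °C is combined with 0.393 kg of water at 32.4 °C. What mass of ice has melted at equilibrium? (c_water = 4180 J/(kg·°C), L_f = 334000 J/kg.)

Heat available from the water dropping to 0 °C: 0.393×4180×32.4 = 53225 J.
To melt every bit of ice: 0.211×334000 = 70474 J.
53225 J < 70474 J, so only part of the ice melts and the system sits at 0 °C.
m_melted×334000 = 53225  ⇒  m_melted ≈ 0.1594 kg.

m_melted ≈ 0.159 kg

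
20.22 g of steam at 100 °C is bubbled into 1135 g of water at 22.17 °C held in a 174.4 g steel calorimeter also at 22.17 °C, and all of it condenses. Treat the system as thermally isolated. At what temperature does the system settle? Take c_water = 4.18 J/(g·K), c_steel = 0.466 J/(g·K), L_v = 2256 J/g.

Heat gained plus heat lost sum to zero:
condense steam: −20.22×2256 = −45616; condensate cools 100→T: 20.22×4.18×(T − 100) = 84.52(T − 100); water warms: 1135×4.18×(T − 22.17) = 4744.3(T − 22.17); steel cup: 174.4×0.466×(T − 22.17) = 81.27(T − 22.17)
4910.1 T = 45616 + 8452 + 106983 = 161051
T ≈ 32.80 °C (< 100 °C, so full condensation is consistent).

T_f ≈ 32.8 °C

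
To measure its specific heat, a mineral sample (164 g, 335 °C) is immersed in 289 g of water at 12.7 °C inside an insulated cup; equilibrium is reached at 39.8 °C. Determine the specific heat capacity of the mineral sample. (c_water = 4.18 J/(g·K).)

Heat lost by the mineral sample = heat gained by the water:
164·c·(335 − 39.8) = 289·4.18·(39.8 − 12.7)
48413 c = 32737  ⇒  c ≈ 0.6762 J/(g·K)

c ≈ 0.676 J/(g·K)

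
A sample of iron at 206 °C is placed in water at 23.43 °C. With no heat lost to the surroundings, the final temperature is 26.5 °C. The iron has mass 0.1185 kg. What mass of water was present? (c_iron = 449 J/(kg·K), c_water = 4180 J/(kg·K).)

Heat lost by the iron = heat gained by the water:
0.1185×449×(206 − 26.5) = m×4180×(26.5 − 23.43)
12833 m = 9550.6  ⇒  m ≈ 0.7442 kg

m ≈ 0.744 kg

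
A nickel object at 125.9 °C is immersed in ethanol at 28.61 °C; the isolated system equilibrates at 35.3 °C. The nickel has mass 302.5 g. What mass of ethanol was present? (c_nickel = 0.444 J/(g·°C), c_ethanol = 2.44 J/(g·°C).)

|Q_nickel| = |Q_ethanol|:
302.5×0.444×(125.9 − 35.3) = m×2.44×(35.3 − 28.61)
16.32 m = 12168  ⇒  m ≈ 745.5 g

m ≈ 745 g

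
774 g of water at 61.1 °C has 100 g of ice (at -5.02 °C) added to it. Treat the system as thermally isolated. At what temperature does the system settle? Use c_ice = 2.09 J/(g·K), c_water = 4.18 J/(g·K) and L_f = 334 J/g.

Energy conservation, ΣQ = 0:
ice -5.02→0 °C: 100·2.09·5.02 = 1049.2; fusion: m_ice L_f = 100·334 = 33400; meltwater 0→T: 100·4.18·T = 418 T; water: 3235.3(T − 61.1)
3653.3 T = 197678 − 34449 = 163229
T ≈ 44.68 °C. Since T > 0 °C, the all-ice-melts assumption holds.

T_f ≈ 44.7 °C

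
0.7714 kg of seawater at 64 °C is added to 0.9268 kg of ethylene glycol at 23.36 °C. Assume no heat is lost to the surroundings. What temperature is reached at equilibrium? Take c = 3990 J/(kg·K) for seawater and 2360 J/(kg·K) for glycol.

Heat lost by the seawater equals heat gained by the glycol:
0.7714·3990·(64 − T) = 0.9268·2360·(T − 23.36)
3077.9(64 − T) = 2187.2(T − 23.36)
5265.1 T = 248079  ⇒  T ≈ 47.12 °C

T_f ≈ 47.1 °C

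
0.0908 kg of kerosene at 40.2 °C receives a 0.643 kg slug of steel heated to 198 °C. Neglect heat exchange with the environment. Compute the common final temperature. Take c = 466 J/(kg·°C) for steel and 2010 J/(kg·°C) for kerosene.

Set heat shed by the hot body equal to heat absorbed by the cold body:
0.643*466*(198 − T) = 0.0908*2010*(T − 40.2)
299.64(198 − T) = 182.51(T − 40.2)
482.15 T = 66665  ⇒  T ≈ 138.27 °C

T_f ≈ 138.3 °C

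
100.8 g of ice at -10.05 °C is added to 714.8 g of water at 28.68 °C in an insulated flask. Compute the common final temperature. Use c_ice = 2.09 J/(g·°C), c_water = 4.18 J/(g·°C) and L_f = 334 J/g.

Sum of m c ΔT and latent-heat terms is zero:
warm ice to 0 °C: 100.8×2.09×(0 − (-10.05)) = 2117.3
  melt ice: 100.8×334 = 33667
  warm the meltwater: 421.34 T
  water cools: 714.8×4.18×(T − 28.68) = 2987.9(T − 28.68)
3409.2 T = 85692 − 35784 = 49907
T ≈ 14.64 °C — above 0 °C, consistent with complete melting.

T_f ≈ 14.6 °C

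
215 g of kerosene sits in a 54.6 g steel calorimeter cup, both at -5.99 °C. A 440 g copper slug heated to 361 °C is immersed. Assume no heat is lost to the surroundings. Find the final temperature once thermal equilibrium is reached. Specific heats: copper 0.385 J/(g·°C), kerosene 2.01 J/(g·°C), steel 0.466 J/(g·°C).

Conservation of energy gives ΣQ = 0:
440*0.385*(T − 361) + 215*2.01*(T − (-5.99)) + 54.6*0.466*(T − (-5.99)) = 0
626.99 T = 58412
T = 58412 / 626.99 = 93.2 °C

T_f ≈ 93.2 °C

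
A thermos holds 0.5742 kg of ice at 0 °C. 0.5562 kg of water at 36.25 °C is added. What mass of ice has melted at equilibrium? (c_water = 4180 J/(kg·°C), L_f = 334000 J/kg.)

Cooling the water to 0 °C releases 0.5562·4180·36.25 = 84278 J.
Fully melting the ice requires m_ice L_f = 0.5742·334000 = 191783 J.
That's not enough to melt it all — equilibrium is at 0 °C with ice remaining.
m_melted·334000 = 84278  ⇒  m_melted ≈ 0.2523 kg.

m_melted ≈ 0.252 kg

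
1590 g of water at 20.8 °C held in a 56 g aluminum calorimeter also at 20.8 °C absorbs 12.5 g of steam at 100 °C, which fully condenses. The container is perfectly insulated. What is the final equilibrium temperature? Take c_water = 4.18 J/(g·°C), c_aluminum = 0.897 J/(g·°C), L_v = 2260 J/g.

T_f ≈ 25.6 °C

Conservation of energy gives ΣQ = 0:
condense steam: −12.5·2260 = −28250; condensed water 100 °C→T: 52.25(T − 100); water warms: 1590·4.18·(T − 20.8) = 6646.2(T − 20.8); cup: 50.23(T − 20.8)
6748.7 T = 28250 + 5225 + 139286 = 172761
T ≈ 25.60 °C — below 100 °C, confirming all the steam condensed.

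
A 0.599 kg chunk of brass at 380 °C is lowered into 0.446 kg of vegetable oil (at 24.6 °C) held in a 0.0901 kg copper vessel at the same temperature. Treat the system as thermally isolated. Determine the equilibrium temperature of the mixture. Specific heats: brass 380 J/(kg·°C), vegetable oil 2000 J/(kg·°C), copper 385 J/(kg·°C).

T_f ≈ 94.7 °C

Setting the total heat transfer to zero:
0.599*380*(T − 380) + 0.446*2000*(T − 24.6) + 0.0901*385*(T − 24.6) = 0
227.62(T − 380) + 892(T − 24.6) + 34.69(T − 24.6) = 0
(227.62 + 892 + 34.69) T = 227.62*380 + 892*24.6 + 34.69*24.6
T ≈ 94.68 °C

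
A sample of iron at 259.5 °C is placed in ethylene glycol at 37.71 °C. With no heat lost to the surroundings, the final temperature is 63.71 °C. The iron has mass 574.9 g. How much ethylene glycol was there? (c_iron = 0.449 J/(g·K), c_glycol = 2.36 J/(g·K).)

Net heat exchanged in the isolated system is zero:
574.9×0.449×(63.71 − 259.5) + m×2.36×(63.71 − 37.71) = 0
61.36 m = 50539
m = 50539/61.36 ≈ 823.7 g

m ≈ 824 g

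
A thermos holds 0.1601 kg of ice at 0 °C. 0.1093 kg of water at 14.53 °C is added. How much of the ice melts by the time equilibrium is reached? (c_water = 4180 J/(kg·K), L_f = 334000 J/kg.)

m_melted ≈ 0.0199 kg

Heat available from the water dropping to 0 °C: 0.1093·4180·14.53 = 6638.4 J.
To melt every bit of ice: 0.1601·334000 = 53473 J.
6638.4 J < 53473 J, so only part of the ice melts and the system sits at 0 °C.
Mass melted = 6638.4/334000 ≈ 0.01988 kg.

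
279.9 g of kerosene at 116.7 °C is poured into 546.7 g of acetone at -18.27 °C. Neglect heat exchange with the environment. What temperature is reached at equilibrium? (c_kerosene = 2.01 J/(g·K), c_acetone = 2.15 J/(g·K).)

T_f is the heat-capacity-weighted average of the initial temperatures:
T_f = (562.6×116.7 + 1175.4×(-18.27)) / (562.6 + 1175.4)
    = 44181 / 1738 ≈ 25.42 °C

T_f ≈ 25.4 °C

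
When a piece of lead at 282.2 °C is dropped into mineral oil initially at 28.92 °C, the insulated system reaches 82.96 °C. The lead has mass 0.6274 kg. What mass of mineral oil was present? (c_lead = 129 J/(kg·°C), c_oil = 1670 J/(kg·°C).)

Net heat exchanged in the isolated system is zero:
0.6274×129×(82.96 − 282.2) + m×1670×(82.96 − 28.92) = 0
90247 m = 16125
m = 16125/90247 ≈ 0.1787 kg

m ≈ 0.179 kg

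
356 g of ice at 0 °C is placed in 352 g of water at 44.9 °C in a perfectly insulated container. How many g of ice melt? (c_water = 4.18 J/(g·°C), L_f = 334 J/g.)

m_melted ≈ 198 g

Cooling the water to 0 °C releases 352·4.18·44.9 = 66064 J.
Melting all 356 g of ice would need 356·334 = 118904 J.
That's not enough to melt it all — equilibrium is at 0 °C with ice remaining.
m_melted·334 = 66064  ⇒  m_melted ≈ 197.8 g.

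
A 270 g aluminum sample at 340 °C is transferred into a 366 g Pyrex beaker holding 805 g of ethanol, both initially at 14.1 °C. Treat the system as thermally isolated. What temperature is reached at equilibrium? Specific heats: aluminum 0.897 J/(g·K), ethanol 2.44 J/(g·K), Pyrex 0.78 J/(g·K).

T_f ≈ 45.8 °C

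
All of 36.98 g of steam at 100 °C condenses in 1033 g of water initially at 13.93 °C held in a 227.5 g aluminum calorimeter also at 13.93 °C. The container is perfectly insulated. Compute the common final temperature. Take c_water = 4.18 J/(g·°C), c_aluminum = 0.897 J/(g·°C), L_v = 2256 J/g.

T_f ≈ 34.6 °C

Heat gained plus heat lost sum to zero:
steam→water at 100 °C releases m L_v = 36.98×2256 = 83427
  condensed water 100 °C→T: 154.58(T − 100)
  original water: 4317.9(T − 13.93)
  cup: 204.07(T − 13.93)
4676.6 T = 83427 + 15458 + 62992 = 161876
T ≈ 34.61 °C — below 100 °C, confirming all the steam condensed.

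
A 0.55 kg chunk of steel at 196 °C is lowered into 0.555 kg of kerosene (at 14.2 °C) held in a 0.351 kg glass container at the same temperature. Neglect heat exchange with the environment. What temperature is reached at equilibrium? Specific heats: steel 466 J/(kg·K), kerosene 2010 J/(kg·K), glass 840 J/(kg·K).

T_f ≈ 42.2 °C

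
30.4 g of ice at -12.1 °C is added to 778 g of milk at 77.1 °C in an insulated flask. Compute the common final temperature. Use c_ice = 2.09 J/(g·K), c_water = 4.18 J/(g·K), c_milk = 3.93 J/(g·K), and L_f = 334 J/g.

T_f ≈ 70.6 °C

Energy balance with sensible and latent terms:
warm ice to 0 °C: 30.4×2.09×(0 − (-12.1)) = 768.79
  melt ice: 30.4×334 = 10154
  meltwater 0→T: 30.4×4.18×T = 127.07 T
  milk: 3057.5(T − 77.1)
3184.6 T = 235736 − 10922 = 224814
T ≈ 70.59 °C — above 0 °C, consistent with complete melting.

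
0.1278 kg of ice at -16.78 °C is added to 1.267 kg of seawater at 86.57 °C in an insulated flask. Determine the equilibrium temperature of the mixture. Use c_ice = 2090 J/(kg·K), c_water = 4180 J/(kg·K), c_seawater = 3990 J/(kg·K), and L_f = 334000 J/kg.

T_f ≈ 69.9 °C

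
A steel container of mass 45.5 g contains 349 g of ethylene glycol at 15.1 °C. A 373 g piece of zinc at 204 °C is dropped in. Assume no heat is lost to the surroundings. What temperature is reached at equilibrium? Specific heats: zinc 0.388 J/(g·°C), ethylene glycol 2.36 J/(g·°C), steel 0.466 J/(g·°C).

Conservation of energy gives ΣQ = 0:
373×0.388×(T − 204) + 349×2.36×(T − 15.1) + 45.5×0.466×(T − 15.1) = 0
(144.72 + 823.64 + 21.2) T = 144.72×204 + 823.64×15.1 + 21.2×15.1
T = 42281 / 989.57 = 42.7 °C

T_f ≈ 42.7 °C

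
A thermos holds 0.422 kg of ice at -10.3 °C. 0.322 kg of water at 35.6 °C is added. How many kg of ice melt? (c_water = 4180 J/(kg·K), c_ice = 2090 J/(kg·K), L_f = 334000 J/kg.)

Water can give up m c ΔT = 0.322·4180·35.6 = 47916 J before reaching 0 °C.
Warming the ice to 0 °C takes 0.422·2090·10.3 = 9084.4 J, leaving 38832 J for melting.
To melt every bit of ice: 0.422·334000 = 140948 J.
That's not enough to melt it all — equilibrium is at 0 °C with ice remaining.
m_melt = 38832 / L_f = 0.1163 kg.

m_melted ≈ 0.116 kg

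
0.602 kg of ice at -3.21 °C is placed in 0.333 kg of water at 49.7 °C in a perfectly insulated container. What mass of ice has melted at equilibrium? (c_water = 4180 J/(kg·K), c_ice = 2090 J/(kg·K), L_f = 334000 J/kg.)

Water can give up m c ΔT = 0.333·4180·49.7 = 69179 J before reaching 0 °C.
Of that, 0.602·2090·3.21 = 4038.8 J goes to bring the ice to 0 °C, leaving 65141 J.
Fully melting the ice requires m_ice L_f = 0.602·334000 = 201068 J.
Since 65141 < 201068 J, not all the ice melts; equilibrium is at 0 °C.
m_melt = 65141 / L_f = 0.195 kg.

m_melted ≈ 0.195 kg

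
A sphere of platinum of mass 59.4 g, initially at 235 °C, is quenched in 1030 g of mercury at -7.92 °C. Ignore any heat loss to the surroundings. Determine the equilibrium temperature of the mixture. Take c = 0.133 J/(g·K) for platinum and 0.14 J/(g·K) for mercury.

T_f ≈ 4.7 °C

Let T be the final temperature. ΣQ_i = 0:
59.4×0.133×(T − 235) + 1030×0.14×(T − (-7.92)) = 0
7.9(T − 235) + 144.2(T − (-7.92)) = 0
152.1 T = 714.48
T = 714.48 / 152.1 = 4.7 °C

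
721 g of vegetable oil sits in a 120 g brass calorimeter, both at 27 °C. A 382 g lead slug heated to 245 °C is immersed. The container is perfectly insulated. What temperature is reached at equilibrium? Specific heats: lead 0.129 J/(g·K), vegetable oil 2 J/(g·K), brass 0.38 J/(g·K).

T_f ≈ 34.0 °C

Net heat exchanged in the isolated system is zero:
382*0.129*(T − 245) + 721*2*(T − 27) + 120*0.38*(T − 27) = 0
1536.9 T = 52238
T = 52238 / 1536.9 = 34 °C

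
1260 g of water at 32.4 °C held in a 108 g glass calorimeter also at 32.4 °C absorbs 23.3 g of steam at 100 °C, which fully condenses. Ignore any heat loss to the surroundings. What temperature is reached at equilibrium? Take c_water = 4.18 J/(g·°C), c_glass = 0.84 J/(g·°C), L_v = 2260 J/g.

Taking heat into each body as positive, Σ m c ΔT = 0:
steam→water at 100 °C releases m L_v = 23.3×2260 = 52658
  condensed water 100 °C→T: 97.39(T − 100)
  water warms: 1260×4.18×(T − 32.4) = 5266.8(T − 32.4)
  cup: 90.72(T − 32.4)
5454.9 T = 52658 + 9739.4 + 173584 = 235981
T ≈ 43.26 °C (< 100 °C, so full condensation is consistent).

T_f ≈ 43.3 °C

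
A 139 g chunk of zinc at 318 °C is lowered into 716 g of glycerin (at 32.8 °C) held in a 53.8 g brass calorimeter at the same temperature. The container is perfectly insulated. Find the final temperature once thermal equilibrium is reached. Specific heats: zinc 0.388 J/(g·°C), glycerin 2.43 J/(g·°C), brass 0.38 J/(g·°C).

T_f = Σ m_i c_i T_i / Σ m_i c_i:
T_f = (53.93×318 + 1739.9×32.8 + 20.44×32.8) / (53.93 + 1739.9 + 20.44)
    = 74889 / 1814.3 ≈ 41.28 °C

T_f ≈ 41.3 °C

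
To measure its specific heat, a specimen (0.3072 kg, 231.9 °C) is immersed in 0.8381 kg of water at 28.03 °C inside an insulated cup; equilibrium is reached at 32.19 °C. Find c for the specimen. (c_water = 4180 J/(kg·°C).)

Heat lost by the specimen = heat gained by the water:
0.3072·c·(231.9 − 32.19) = 0.8381·4180·(32.19 − 28.03)
61.35 c = 14574  ⇒  c ≈ 237.5 J/(kg·°C)

c ≈ 238 J/(kg·°C)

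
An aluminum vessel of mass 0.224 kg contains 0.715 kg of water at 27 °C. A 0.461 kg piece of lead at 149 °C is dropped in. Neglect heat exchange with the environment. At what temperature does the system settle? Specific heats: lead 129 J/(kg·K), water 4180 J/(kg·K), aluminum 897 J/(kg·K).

Setting the total heat transfer to zero:
0.461×129×(T − 149) + 0.715×4180×(T − 27) + 0.224×897×(T − 27) = 0
59.47(T − 149) + 2988.7(T − 27) + 200.93(T − 27) = 0
3249.1 T = 94981
T = 94981 / 3249.1 = 29.2 °C

T_f ≈ 29.2 °C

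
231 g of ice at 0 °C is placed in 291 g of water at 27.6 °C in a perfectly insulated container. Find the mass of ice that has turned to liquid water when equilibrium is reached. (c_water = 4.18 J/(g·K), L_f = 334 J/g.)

m_melted ≈ 101 g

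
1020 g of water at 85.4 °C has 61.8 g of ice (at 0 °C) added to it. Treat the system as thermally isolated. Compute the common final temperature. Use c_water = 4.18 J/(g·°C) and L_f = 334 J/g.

T_f ≈ 76.0 °C

Let T be the final temperature. ΣQ_i = 0:
fusion: m_ice L_f = 61.8·334 = 20641
  warm the meltwater: 258.32 T
  water: 4263.6(T − 85.4)
4521.9 T = 364111 − 20641 = 343470
T ≈ 75.96 °C (positive, so assuming full melt was valid).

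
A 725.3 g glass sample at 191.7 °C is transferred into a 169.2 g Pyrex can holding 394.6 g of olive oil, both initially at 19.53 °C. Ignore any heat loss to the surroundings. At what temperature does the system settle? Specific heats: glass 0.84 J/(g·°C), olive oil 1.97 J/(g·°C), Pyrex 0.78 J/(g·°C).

T_f ≈ 88.6 °C

Setting the total heat transfer to zero:
725.3·0.84·(T − 191.7) + 394.6·1.97·(T − 19.53) + 169.2·0.78·(T − 19.53) = 0
609.25(T − 191.7) + 777.36(T − 19.53) + 131.98(T − 19.53) = 0
1518.6 T = 134553
T ≈ 88.60 °C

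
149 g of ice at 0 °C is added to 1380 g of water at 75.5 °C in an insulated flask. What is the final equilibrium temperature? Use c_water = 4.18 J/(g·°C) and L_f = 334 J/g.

T_f ≈ 60.4 °C

Energy balance with sensible and latent terms:
melt ice: 149×334 = 49766; warm the meltwater: 622.82 T; water cools: 1380×4.18×(T − 75.5) = 5768.4(T − 75.5)
6391.2 T = 435514 − 49766 = 385748
T ≈ 60.36 °C (positive, so assuming full melt was valid).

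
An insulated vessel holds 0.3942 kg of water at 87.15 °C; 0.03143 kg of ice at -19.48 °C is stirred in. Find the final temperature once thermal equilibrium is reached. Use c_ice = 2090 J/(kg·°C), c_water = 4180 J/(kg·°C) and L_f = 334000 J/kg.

T_f ≈ 74.1 °C

Let T be the final temperature. ΣQ_i = 0:
ice -19.48→0 °C: 0.03143·2090·19.48 = 1279.6; melt ice: 0.03143·334000 = 10498; warm the meltwater: 131.38 T; water: 1647.8(T − 87.15)
1779.1 T = 143602 − 11777 = 131825
T ≈ 74.09 °C (positive, so assuming full melt was valid).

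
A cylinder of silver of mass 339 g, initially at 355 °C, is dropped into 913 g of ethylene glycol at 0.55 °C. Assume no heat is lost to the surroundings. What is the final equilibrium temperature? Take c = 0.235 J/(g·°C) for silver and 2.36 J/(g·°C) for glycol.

Taking heat into each body as positive, Σ m c ΔT = 0:
339×0.235×(T − 355) + 913×2.36×(T − 0.55) = 0
2234.3 T = 29466
T = 29466 / 2234.3 = 13.2 °C

T_f ≈ 13.2 °C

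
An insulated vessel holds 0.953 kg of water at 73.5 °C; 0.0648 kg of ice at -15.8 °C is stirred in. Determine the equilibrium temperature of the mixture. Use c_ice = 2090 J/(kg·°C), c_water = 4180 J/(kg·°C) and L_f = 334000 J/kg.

Energy conservation, ΣQ = 0:
warm ice to 0 °C: 0.0648·2090·(0 − (-15.8)) = 2139.8
  fusion: m_ice L_f = 0.0648·334000 = 21643
  warm the meltwater: 270.86 T
  water: 3983.5(T − 73.5)
4254.4 T = 292790 − 23783 = 269007
T ≈ 63.23 °C (positive, so assuming full melt was valid).

T_f ≈ 63.2 °C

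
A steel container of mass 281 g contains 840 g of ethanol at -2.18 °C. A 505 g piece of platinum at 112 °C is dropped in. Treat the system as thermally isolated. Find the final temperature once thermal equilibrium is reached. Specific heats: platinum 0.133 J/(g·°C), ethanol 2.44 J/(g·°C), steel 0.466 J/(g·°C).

T_f ≈ 1.2 °C

T_f is the heat-capacity-weighted average of the initial temperatures:
T_f = (67.17*112 + 2049.6*(-2.18) + 130.95*(-2.18)) / (67.17 + 2049.6 + 130.95)
    = 2768.9 / 2247.7 ≈ 1.23 °C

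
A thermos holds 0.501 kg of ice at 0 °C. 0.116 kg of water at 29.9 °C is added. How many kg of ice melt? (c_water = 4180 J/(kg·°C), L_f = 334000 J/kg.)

m_melted ≈ 0.0434 kg

Water can give up m c ΔT = 0.116·4180·29.9 = 14498 J before reaching 0 °C.
Fully melting the ice requires m_ice L_f = 0.501·334000 = 167334 J.
Since 14498 < 167334 J, not all the ice melts; equilibrium is at 0 °C.
m_melt = 14498 / L_f = 0.04341 kg.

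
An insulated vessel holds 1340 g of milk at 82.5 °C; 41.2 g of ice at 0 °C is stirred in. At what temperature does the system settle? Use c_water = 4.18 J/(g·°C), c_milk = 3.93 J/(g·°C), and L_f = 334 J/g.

T_f ≈ 77.4 °C

Let T be the final temperature. ΣQ_i = 0:
latent heat to melt: 41.2·334 = 13761
  warm the meltwater: 172.22 T
  milk: 5266.2(T − 82.5)
5438.4 T = 434462 − 13761 = 420701
T ≈ 77.36 °C — above 0 °C, consistent with complete melting.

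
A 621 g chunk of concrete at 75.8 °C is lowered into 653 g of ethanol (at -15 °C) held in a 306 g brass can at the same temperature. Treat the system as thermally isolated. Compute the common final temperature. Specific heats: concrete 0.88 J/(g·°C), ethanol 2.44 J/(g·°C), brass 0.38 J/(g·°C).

Heat gained plus heat lost sum to zero:
621×0.88×(T − 75.8) + 653×2.44×(T − (-15)) + 306×0.38×(T − (-15)) = 0
546.48(T − 75.8) + 1593.3(T − (-15)) + 116.28(T − (-15)) = 0
(546.48 + 1593.3 + 116.28) T = 546.48×75.8 + 1593.3×(-15) + 116.28×(-15)
T = 15779 / 2256.1 = 6.99 °C

T_f ≈ 7.0 °C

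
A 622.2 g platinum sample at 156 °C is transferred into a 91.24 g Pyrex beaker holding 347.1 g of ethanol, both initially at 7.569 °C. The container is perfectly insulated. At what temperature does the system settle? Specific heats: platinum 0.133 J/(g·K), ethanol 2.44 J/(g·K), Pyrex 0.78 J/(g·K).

Setting the total heat transfer to zero:
622.2×0.133×(T − 156) + 347.1×2.44×(T − 7.569) + 91.24×0.78×(T − 7.569) = 0
1000.8 T = 19858
T = 19858/1000.8 ≈ 19.84 °C

T_f ≈ 19.8 °C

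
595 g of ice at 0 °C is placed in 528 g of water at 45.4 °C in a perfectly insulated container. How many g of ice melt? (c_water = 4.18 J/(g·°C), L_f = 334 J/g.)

m_melted ≈ 300 g

Cooling the water to 0 °C releases 528·4.18·45.4 = 100200 J.
Melting all 595 g of ice would need 595·334 = 198730 J.
Since 100200 < 198730 J, not all the ice melts; equilibrium is at 0 °C.
Mass melted = 100200/334 ≈ 300 g.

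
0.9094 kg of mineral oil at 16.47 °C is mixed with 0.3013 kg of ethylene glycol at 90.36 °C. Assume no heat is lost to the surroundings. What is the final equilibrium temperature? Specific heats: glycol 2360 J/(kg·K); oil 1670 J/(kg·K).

T_f ≈ 40.0 °C

With ΣQ=0 the equilibrium temperature is the m·c-weighted mean:
T_f = (711.07·90.36 + 1518.7·16.47) / (711.07 + 1518.7)
    = 89265 / 2229.8 ≈ 40.03 °C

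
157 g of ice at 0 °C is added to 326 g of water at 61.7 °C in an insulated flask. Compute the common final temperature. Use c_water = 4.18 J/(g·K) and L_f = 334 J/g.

T_f ≈ 15.7 °C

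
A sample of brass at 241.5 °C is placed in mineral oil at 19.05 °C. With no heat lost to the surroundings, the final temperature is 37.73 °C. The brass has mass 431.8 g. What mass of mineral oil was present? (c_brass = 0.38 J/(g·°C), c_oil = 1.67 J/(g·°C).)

m ≈ 1070 g

Heat lost by the brass = heat gained by the oil:
431.8·0.38·(241.5 − 37.73) = m·1.67·(37.73 − 19.05)
31.2 m = 33435  ⇒  m ≈ 1072 g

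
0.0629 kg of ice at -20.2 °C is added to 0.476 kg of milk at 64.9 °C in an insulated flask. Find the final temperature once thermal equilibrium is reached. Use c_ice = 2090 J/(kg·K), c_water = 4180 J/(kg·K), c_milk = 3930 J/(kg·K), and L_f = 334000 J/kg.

Heat gained plus heat lost sum to zero:
warm ice to 0 °C: 0.0629×2090×(0 − (-20.2)) = 2655.5; fusion: m_ice L_f = 0.0629×334000 = 21009; meltwater 0→T: 0.0629×4180×T = 262.92 T; milk: 1870.7(T − 64.9)
2133.6 T = 121407 − 23664 = 97743
T ≈ 45.81 °C — above 0 °C, consistent with complete melting.

T_f ≈ 45.8 °C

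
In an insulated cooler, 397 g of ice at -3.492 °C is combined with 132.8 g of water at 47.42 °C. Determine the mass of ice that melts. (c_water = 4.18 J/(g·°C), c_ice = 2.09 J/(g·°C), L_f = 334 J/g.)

Water can give up m c ΔT = 132.8·4.18·47.42 = 26323 J before reaching 0 °C.
Of that, 397·2.09·3.492 = 2897.4 J goes to bring the ice to 0 °C, leaving 23426 J.
To melt every bit of ice: 397·334 = 132598 J.
That's not enough to melt it all — equilibrium is at 0 °C with ice remaining.
m_melt = 23426 / L_f = 70.14 g.

m_melted ≈ 70.1 g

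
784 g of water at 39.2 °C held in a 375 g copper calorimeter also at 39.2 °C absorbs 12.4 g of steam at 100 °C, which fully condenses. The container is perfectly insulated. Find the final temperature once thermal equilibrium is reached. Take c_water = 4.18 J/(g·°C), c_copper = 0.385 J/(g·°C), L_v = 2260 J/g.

T_f ≈ 48.2 °C

Let T be the final temperature. ΣQ_i = 0:
latent heat released on condensation: 12.4×2260 = 28024
  condensed water 100 °C→T: 51.83(T − 100)
  water warms: 784×4.18×(T − 39.2) = 3277.1(T − 39.2)
  copper cup: 375×0.385×(T − 39.2) = 144.38(T − 39.2)
3473.3 T = 28024 + 5183.2 + 134123 = 167330
T ≈ 48.18 °C — below 100 °C, confirming all the steam condensed.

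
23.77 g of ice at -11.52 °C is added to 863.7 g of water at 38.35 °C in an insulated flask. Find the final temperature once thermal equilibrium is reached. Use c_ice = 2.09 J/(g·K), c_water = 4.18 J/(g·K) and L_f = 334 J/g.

Setting the total heat transfer to zero:
warm ice to 0 °C: 23.77×2.09×(0 − (-11.52)) = 572.31
  melt ice: 23.77×334 = 7939.2
  warm the meltwater: 99.36 T
  water cools: 863.7×4.18×(T − 38.35) = 3610.3(T − 38.35)
3709.6 T = 138454 − 8511.5 = 129942
T ≈ 35.03 °C. Since T > 0 °C, the all-ice-melts assumption holds.

T_f ≈ 35.0 °C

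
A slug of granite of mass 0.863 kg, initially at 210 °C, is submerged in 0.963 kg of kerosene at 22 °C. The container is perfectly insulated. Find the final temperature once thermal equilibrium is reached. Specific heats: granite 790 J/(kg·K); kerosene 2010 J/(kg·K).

Energy conservation, ΣQ = 0:
0.863×790×(T − 210) + 0.963×2010×(T − 22) = 0
681.77(T − 210) + 1935.6(T − 22) = 0
2617.4 T = 185756
T = 185756/2617.4 ≈ 70.97 °C

T_f ≈ 71.0 °C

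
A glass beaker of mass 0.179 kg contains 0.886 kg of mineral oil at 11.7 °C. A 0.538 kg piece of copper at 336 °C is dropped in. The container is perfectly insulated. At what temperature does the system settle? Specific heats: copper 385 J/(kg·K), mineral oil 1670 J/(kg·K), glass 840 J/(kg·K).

T_f ≈ 48.3 °C

With ΣQ=0 the equilibrium temperature is the m·c-weighted mean:
T_f = (207.13×336 + 1479.6×11.7 + 150.36×11.7) / (207.13 + 1479.6 + 150.36)
    = 88666 / 1837.1 ≈ 48.26 °C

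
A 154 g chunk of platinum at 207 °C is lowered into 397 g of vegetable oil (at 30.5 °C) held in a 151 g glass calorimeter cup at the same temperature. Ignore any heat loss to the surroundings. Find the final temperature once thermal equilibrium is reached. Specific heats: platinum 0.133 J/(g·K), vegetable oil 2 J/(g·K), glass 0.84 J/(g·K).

T_f ≈ 34.3 °C

Setting the total heat transfer to zero:
154×0.133×(T − 207) + 397×2×(T − 30.5) + 151×0.84×(T − 30.5) = 0
941.32 T = 32325
T ≈ 34.34 °C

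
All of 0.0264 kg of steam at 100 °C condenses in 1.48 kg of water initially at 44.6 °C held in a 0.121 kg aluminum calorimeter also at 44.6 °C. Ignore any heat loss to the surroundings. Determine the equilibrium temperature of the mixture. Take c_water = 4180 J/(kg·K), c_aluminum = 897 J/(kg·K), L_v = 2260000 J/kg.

T_f ≈ 54.9 °C

Net heat exchanged in the isolated system is zero:
condense steam: −0.0264·2260000 = −59664
  condensed water 100 °C→T: 110.35(T − 100)
  original water: 6186.4(T − 44.6)
  aluminum cup: 0.121·897·(T − 44.6) = 108.54(T − 44.6)
6405.3 T = 59664 + 11035 + 280754 = 351453
T ≈ 54.87 °C, under the boiling point, so the assumption holds.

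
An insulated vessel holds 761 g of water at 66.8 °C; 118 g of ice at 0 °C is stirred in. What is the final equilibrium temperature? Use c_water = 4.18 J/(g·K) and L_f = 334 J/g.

T_f ≈ 47.1 °C

Sum of m c ΔT and latent-heat terms is zero:
latent heat to melt: 118·334 = 39412; meltwater 0→T: 118·4.18·T = 493.24 T; water: 3181(T − 66.8)
3674.2 T = 212489 − 39412 = 173077
T ≈ 47.11 °C — above 0 °C, consistent with complete melting.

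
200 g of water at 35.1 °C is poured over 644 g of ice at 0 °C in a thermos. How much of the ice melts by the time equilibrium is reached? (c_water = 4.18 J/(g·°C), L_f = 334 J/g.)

Water can give up m c ΔT = 200×4.18×35.1 = 29344 J before reaching 0 °C.
Melting all 644 g of ice would need 644×334 = 215096 J.
That's not enough to melt it all — equilibrium is at 0 °C with ice remaining.
Mass melted = 29344/334 ≈ 87.86 g.

m_melted ≈ 87.9 g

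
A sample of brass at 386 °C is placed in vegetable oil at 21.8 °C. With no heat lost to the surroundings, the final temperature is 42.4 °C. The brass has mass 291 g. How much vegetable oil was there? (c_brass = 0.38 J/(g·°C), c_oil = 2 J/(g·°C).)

m ≈ 922 g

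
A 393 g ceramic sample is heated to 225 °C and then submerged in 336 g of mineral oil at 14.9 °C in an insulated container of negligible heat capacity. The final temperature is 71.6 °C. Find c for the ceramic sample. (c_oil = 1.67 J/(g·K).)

m_s c (T_s − T_f) = m_oil c_oil (T_f − T_0):
393×c×(225 − 71.6) = 336×1.67×(71.6 − 14.9)
60286 c = 31816  ⇒  c ≈ 0.5277 J/(g·K)

c ≈ 0.528 J/(g·K)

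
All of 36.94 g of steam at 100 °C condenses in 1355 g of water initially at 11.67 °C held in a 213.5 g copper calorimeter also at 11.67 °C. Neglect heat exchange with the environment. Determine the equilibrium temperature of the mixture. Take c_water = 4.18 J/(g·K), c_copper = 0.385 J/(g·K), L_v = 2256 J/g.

Heat gained plus heat lost sum to zero:
steam→water at 100 °C releases m L_v = 36.94×2256 = 83337; condensate cools 100→T: 36.94×4.18×(T − 100) = 154.41(T − 100); original water: 5663.9(T − 11.67); cup: 82.2(T − 11.67)
5900.5 T = 83337 + 15441 + 67057 = 165835
T ≈ 28.11 °C (< 100 °C, so full condensation is consistent).

T_f ≈ 28.1 °C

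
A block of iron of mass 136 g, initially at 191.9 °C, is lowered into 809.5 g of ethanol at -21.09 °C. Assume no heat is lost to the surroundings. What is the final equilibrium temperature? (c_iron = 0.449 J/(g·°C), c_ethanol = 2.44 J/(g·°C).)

Set heat shed by the hot body equal to heat absorbed by the cold body:
136×0.449×(191.9 − T) = 809.5×2.44×(T − (-21.09))
61.06(191.9 − T) = 1975.2(T − (-21.09))
2036.2 T = -29938  ⇒  T ≈ -14.70 °C

T_f ≈ -14.7 °C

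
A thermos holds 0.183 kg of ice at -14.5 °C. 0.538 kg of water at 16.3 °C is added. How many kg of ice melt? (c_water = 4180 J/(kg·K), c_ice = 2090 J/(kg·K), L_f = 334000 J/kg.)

Water can give up m c ΔT = 0.538×4180×16.3 = 36656 J before reaching 0 °C.
Of that, 0.183×2090×14.5 = 5545.8 J goes to bring the ice to 0 °C, leaving 31110 J.
Melting all 0.183 kg of ice would need 0.183×334000 = 61122 J.
Since 31110 < 61122 J, not all the ice melts; equilibrium is at 0 °C.
Mass melted = 31110/334000 ≈ 0.09314 kg.

m_melted ≈ 0.0931 kg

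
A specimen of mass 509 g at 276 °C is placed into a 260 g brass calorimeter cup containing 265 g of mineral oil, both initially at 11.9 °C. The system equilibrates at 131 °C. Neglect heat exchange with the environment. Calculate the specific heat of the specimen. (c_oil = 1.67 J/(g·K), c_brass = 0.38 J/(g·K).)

c ≈ 0.874 J/(g·K)

Setting the total heat transfer to zero:
509×c×(131 − 276) + 265×1.67×(131 − 11.9) + 260×0.38×(131 − 11.9) = 0
-73805 c = -64475
c = -64475/-73805 ≈ 0.8736 J/(g·K)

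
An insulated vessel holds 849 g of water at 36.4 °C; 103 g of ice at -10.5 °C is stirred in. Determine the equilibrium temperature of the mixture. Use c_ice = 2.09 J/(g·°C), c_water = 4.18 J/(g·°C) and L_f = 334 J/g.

Sum of m c ΔT and latent-heat terms is zero:
ice -10.5→0 °C: 103·2.09·10.5 = 2260.3
  melt ice: 103·334 = 34402
  warm the meltwater: 430.54 T
  water: 3548.8(T − 36.4)
3979.4 T = 129177 − 36662 = 92515
T ≈ 23.25 °C — above 0 °C, consistent with complete melting.

T_f ≈ 23.2 °C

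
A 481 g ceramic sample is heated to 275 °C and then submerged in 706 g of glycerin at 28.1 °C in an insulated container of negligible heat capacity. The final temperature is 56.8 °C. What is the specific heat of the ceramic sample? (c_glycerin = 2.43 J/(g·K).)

c ≈ 0.469 J/(g·K)

Heat lost by the ceramic sample = heat gained by the glycerin:
481·c·(275 − 56.8) = 706·2.43·(56.8 − 28.1)
104954 c = 49237  ⇒  c ≈ 0.4691 J/(g·K)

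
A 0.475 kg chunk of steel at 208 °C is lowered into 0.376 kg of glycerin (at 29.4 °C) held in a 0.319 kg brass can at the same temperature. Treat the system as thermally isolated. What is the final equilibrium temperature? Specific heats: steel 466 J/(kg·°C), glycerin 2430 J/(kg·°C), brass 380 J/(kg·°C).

Energy conservation, ΣQ = 0:
0.475*466*(T − 208) + 0.376*2430*(T − 29.4) + 0.319*380*(T − 29.4) = 0
221.35(T − 208) + 913.68(T − 29.4) + 121.22(T − 29.4) = 0
1256.2 T = 76467
T = 76467/1256.2 ≈ 60.87 °C

T_f ≈ 60.9 °C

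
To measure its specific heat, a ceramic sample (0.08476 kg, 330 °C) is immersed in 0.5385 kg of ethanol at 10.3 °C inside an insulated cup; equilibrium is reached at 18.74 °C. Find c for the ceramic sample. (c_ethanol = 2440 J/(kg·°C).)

Taking heat into each body as positive, Σ m c ΔT = 0:
0.08476·c·(18.74 − 330) + 0.5385·2440·(18.74 − 10.3) = 0
-26.38 c = -11090
c = -11090/-26.38 ≈ 420.3 J/(kg·°C)

c ≈ 420 J/(kg·°C)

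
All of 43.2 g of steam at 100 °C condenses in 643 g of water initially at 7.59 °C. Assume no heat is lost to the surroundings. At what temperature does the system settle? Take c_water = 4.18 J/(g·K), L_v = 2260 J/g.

Heat gained plus heat lost sum to zero:
condense steam: −43.2×2260 = −97632; condensate cools 100→T: 43.2×4.18×(T − 100) = 180.58(T − 100); water warms: 643×4.18×(T − 7.59) = 2687.7(T − 7.59)
2868.3 T = 97632 + 18058 + 20400 = 136090
T ≈ 47.45 °C — below 100 °C, confirming all the steam condensed.

T_f ≈ 47.4 °C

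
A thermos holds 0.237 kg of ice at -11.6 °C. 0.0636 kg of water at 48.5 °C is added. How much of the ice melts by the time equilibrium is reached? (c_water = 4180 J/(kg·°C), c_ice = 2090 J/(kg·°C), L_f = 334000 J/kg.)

m_melted ≈ 0.0214 kg

Cooling the water to 0 °C releases 0.0636·4180·48.5 = 12894 J.
Of that, 0.237·2090·11.6 = 5745.8 J goes to bring the ice to 0 °C, leaving 7147.8 J.
Melting all 0.237 kg of ice would need 0.237·334000 = 79158 J.
Since 7147.8 < 79158 J, not all the ice melts; equilibrium is at 0 °C.
m_melt = 7147.8 / L_f = 0.0214 kg.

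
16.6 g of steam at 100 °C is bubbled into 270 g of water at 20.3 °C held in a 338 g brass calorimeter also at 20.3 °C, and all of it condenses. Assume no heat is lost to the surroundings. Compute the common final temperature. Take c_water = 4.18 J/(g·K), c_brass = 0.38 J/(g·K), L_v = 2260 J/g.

T_f ≈ 52.8 °C

Let T be the final temperature. ΣQ_i = 0:
latent heat released on condensation: 16.6×2260 = 37516; condensate cools 100→T: 16.6×4.18×(T − 100) = 69.39(T − 100); water warms: 270×4.18×(T − 20.3) = 1128.6(T − 20.3); cup: 128.44(T − 20.3)
1326.4 T = 37516 + 6938.8 + 25518 = 69973
T ≈ 52.75 °C, under the boiling point, so the assumption holds.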